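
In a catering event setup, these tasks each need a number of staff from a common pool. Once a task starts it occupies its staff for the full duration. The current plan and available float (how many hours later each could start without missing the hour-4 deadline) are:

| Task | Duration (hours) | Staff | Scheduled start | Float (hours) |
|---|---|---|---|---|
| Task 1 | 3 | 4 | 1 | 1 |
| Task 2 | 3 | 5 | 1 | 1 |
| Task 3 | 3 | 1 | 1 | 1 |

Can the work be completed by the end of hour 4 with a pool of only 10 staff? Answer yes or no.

Schedule Task 1@1, Task 2@1, Task 3@1: h1:10  h2:10  h3:10  h4:0 — peak 10 ≤ 10.

yes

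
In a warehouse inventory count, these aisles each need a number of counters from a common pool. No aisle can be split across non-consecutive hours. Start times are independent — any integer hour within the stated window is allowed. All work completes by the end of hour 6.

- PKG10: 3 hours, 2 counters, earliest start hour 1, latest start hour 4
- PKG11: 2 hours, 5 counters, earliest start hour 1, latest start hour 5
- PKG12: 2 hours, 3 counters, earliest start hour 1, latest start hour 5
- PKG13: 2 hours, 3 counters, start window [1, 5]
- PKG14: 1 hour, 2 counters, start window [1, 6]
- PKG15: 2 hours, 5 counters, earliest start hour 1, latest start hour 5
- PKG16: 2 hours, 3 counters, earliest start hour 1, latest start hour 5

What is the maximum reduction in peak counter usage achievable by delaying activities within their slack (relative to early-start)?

15

Early-start peak: h1:23  h2:21  h3:2  h4:0  h5:0  h6:0 ⇒ 23.
Leveled (PKG10@1, PKG11@1, PKG12@3, PKG13@3, PKG14@4, PKG15@5, PKG16@5): h1:7  h2:7  h3:8  h4:8  h5:8  h6:8 ⇒ 8.
Reduction 23 − 8 = 15.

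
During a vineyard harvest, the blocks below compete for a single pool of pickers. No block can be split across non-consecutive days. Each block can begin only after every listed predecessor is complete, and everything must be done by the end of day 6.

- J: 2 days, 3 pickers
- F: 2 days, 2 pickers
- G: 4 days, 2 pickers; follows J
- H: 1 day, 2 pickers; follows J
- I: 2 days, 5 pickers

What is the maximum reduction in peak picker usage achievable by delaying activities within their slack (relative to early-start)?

3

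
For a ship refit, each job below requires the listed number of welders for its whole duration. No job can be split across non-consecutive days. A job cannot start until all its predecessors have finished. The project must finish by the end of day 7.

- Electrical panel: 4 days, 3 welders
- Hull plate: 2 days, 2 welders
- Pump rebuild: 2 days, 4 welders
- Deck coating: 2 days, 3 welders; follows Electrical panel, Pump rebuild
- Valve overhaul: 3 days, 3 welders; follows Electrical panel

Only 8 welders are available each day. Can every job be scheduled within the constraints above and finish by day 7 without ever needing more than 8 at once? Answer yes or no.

Schedule Electrical panel@1, Hull plate@1, Pump rebuild@3, Deck coating@5, Valve overhaul@5: d1:5  d2:5  d3:7  d4:7  d5:6  d6:6  d7:3 — peak 7 ≤ 8.

yes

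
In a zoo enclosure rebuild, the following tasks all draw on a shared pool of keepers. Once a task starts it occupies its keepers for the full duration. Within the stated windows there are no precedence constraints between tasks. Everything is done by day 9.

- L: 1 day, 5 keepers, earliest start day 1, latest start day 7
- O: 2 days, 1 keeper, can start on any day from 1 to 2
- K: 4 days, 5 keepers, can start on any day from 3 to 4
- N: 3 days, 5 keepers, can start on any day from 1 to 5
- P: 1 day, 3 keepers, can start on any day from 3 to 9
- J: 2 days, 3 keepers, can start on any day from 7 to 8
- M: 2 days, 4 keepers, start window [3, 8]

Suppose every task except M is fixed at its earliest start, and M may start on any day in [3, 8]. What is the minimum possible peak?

13

M@3: d1:11  d2:6  d3:17  d4:9  d5:5  d6:5  d7:3  d8:3  d9:0 → peak 17
M@4: d1:11  d2:6  d3:13  d4:9  d5:9  d6:5  d7:3  d8:3  d9:0 → peak 13
M@5: d1:11  d2:6  d3:13  d4:5  d5:9  d6:9  d7:3  d8:3  d9:0 → peak 13
M@6: d1:11  d2:6  d3:13  d4:5  d5:5  d6:9  d7:7  d8:3  d9:0 → peak 13
M@7: d1:11  d2:6  d3:13  d4:5  d5:5  d6:5  d7:7  d8:7  d9:0 → peak 13
M@8: d1:11  d2:6  d3:13  d4:5  d5:5  d6:5  d7:3  d8:7  d9:4 → peak 13
Best is M@4, peak 13.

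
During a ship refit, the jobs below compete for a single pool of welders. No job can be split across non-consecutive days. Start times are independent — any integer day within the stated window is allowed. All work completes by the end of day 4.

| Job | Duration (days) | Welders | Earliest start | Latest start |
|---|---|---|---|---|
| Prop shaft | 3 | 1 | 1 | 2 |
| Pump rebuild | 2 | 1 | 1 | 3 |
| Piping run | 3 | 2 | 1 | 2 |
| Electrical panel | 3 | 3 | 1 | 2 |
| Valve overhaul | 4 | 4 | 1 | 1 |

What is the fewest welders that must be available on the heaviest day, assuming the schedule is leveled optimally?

11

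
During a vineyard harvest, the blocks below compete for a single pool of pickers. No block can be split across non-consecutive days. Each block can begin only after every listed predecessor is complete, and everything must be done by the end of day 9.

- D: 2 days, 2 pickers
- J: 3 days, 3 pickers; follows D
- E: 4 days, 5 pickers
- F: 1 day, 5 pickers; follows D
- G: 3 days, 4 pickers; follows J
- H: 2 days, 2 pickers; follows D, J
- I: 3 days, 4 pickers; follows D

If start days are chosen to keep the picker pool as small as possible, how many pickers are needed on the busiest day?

8

Early-start (D@1, J@3, E@1, F@3, G@6, H@6, I@3) gives peak 17: d1:7  d2:7  d3:17  d4:12  d5:7  d6:6  d7:6  d8:4  d9:0.
Shift F→9, H→8, I→5.
Schedule D@1, J@3, E@1, F@9, G@6, H@8, I@5: d1:7  d2:7  d3:8  d4:8  d5:7  d6:8  d7:8  d8:6  d9:7 — peak 8.
Total picker-days = 66 over 9 days ⇒ peak ≥ ⌈66/9⌉ = 8, so 8 is optimal.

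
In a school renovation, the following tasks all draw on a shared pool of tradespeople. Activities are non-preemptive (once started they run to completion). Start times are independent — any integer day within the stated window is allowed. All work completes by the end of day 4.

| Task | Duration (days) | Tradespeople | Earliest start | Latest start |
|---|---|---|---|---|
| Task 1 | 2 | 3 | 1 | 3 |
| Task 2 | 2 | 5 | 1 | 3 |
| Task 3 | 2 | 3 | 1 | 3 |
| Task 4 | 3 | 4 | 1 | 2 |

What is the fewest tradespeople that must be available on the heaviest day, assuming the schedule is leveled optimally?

Early-start (Task 1@1, Task 2@1, Task 3@1, Task 4@1) gives peak 15: d1:15  d2:15  d3:4  d4:0.
Shift Task 2→3.
Schedule Task 1@1, Task 2@3, Task 3@1, Task 4@1: d1:10  d2:10  d3:9  d4:5 — peak 10.

10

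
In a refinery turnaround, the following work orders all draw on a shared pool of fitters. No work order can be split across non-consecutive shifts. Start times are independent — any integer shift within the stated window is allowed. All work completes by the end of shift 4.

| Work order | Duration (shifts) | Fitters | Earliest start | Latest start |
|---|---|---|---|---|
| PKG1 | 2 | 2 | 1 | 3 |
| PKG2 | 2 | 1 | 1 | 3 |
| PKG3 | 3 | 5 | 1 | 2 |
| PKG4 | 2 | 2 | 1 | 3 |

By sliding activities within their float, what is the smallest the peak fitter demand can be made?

8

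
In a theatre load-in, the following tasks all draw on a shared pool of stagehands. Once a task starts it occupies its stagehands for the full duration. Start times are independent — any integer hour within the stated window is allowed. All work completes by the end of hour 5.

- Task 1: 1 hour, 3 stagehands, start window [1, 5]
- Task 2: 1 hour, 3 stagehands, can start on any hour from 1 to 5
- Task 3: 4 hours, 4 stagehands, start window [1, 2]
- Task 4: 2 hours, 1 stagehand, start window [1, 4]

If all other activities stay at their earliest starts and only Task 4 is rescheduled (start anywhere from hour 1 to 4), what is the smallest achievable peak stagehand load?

10

Task 4@1: h1:11  h2:5  h3:4  h4:4  h5:0 → peak 11
Task 4@2: h1:10  h2:5  h3:5  h4:4  h5:0 → peak 10
Task 4@3: h1:10  h2:4  h3:5  h4:5  h5:0 → peak 10
Task 4@4: h1:10  h2:4  h3:4  h4:5  h5:1 → peak 10
Best is Task 4@2, peak 10.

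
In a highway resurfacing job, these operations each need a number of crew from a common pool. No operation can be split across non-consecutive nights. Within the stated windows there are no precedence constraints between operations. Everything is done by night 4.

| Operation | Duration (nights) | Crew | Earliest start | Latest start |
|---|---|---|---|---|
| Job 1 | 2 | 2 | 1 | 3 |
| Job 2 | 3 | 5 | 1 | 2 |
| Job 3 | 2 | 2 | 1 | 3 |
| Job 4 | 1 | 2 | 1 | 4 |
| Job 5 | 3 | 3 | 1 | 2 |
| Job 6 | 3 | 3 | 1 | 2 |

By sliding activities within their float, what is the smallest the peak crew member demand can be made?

13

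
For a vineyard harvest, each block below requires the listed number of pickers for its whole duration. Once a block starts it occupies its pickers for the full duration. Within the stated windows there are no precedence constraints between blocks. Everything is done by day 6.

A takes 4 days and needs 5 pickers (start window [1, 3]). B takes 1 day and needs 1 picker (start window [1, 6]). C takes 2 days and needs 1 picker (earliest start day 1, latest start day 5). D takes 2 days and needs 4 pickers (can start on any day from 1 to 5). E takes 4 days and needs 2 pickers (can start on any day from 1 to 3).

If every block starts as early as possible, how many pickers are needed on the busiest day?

13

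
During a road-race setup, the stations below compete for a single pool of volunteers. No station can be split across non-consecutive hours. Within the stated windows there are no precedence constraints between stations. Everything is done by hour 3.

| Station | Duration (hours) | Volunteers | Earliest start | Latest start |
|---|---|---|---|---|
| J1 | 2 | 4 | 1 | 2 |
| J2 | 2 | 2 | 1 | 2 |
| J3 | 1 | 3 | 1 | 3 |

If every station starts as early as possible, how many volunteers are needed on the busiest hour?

9

Early-start schedule: J1@1, J2@1, J3@1.
Load per hour: hour 1: 9, hour 2: 6, hour 3: 0.
Peak is 9.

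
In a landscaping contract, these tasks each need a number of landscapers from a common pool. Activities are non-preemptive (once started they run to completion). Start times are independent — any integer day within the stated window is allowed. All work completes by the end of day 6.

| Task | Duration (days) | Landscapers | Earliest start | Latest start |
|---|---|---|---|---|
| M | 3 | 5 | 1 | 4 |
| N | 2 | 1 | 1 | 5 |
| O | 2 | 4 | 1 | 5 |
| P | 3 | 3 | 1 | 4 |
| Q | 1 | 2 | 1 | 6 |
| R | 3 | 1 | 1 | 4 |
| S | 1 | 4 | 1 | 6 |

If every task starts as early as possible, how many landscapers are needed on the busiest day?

Early-start schedule: M@1, N@1, O@1, P@1, Q@1, R@1, S@1.
Load per day: day 1: 20, day 2: 14, day 3: 9, day 4: 0, day 5: 0, day 6: 0.
Peak is 20.

20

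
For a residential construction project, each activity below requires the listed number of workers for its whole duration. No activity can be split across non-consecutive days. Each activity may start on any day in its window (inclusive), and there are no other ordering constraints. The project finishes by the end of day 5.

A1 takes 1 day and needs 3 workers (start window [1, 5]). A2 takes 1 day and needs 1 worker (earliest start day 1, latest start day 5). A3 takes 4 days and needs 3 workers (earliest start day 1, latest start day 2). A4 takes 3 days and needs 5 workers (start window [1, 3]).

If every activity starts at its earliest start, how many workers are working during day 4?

At early start, day 4 has: A3.
Demand: 3 = 3.

3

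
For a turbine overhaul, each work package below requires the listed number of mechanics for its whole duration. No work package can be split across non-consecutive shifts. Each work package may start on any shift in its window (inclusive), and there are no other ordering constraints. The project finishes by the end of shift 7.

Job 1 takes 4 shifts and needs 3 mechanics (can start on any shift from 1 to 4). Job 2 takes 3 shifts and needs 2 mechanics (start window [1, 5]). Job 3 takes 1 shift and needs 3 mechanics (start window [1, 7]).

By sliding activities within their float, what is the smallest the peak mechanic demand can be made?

5

Early-start (Job 1@1, Job 2@1, Job 3@1) gives peak 8: s1:8  s2:5  s3:5  s4:3  s5:0  s6:0  s7:0.
Shift Job 3→5.
Schedule Job 1@1, Job 2@1, Job 3@5: s1:5  s2:5  s3:5  s4:3  s5:3  s6:0  s7:0 — peak 5.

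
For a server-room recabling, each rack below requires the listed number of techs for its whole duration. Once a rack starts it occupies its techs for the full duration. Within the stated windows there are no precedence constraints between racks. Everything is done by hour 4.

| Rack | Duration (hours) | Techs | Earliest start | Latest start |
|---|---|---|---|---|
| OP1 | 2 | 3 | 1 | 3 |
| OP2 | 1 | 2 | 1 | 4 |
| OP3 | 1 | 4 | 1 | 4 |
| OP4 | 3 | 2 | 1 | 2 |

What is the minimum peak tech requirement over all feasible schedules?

5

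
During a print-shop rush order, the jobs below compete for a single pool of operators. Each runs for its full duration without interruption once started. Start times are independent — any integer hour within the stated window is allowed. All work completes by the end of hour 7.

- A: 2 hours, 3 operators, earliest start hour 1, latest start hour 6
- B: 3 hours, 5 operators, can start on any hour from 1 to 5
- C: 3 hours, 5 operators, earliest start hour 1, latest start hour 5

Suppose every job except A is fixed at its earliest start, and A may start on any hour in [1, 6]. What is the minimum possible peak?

10

A@1: h1:13  h2:13  h3:10  h4:0  h5:0  h6:0  h7:0 → peak 13
A@2: h1:10  h2:13  h3:13  h4:0  h5:0  h6:0  h7:0 → peak 13
A@3: h1:10  h2:10  h3:13  h4:3  h5:0  h6:0  h7:0 → peak 13
A@4: h1:10  h2:10  h3:10  h4:3  h5:3  h6:0  h7:0 → peak 10
A@5: h1:10  h2:10  h3:10  h4:0  h5:3  h6:3  h7:0 → peak 10
A@6: h1:10  h2:10  h3:10  h4:0  h5:0  h6:3  h7:3 → peak 10
Best is A@4, peak 10.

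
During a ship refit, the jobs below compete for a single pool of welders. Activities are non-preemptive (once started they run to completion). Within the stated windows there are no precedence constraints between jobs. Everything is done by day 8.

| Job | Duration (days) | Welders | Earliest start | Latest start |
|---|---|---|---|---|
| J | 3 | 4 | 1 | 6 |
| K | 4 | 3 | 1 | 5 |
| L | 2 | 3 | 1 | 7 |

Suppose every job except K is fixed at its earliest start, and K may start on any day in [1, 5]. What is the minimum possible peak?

7

K@1: d1:10  d2:10  d3:7  d4:3  d5:0  d6:0  d7:0  d8:0 → peak 10
K@2: d1:7  d2:10  d3:7  d4:3  d5:3  d6:0  d7:0  d8:0 → peak 10
K@3: d1:7  d2:7  d3:7  d4:3  d5:3  d6:3  d7:0  d8:0 → peak 7
K@4: d1:7  d2:7  d3:4  d4:3  d5:3  d6:3  d7:3  d8:0 → peak 7
K@5: d1:7  d2:7  d3:4  d4:0  d5:3  d6:3  d7:3  d8:3 → peak 7
Best is K@3, peak 7.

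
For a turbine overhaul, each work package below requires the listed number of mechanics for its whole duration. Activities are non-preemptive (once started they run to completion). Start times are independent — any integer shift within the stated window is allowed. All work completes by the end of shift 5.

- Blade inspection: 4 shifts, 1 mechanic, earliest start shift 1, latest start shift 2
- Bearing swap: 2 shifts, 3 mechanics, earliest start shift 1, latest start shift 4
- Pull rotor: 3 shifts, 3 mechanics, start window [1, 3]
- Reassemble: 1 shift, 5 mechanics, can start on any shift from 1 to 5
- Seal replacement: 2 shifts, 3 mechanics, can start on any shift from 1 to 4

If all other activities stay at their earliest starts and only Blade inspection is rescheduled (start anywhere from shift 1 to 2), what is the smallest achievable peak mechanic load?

Blade inspection@1: s1:15  s2:10  s3:4  s4:1  s5:0 → peak 15
Blade inspection@2: s1:14  s2:10  s3:4  s4:1  s5:1 → peak 14
Best is Blade inspection@2, peak 14.

14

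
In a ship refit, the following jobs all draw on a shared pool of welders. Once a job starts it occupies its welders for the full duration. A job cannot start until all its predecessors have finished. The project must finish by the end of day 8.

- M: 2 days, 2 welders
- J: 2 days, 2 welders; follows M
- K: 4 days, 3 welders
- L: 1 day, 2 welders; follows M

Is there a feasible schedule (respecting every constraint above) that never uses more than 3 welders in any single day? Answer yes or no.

The minimum achievable peak is 4; 3 < 4, so no feasible schedule stays within the cap.

no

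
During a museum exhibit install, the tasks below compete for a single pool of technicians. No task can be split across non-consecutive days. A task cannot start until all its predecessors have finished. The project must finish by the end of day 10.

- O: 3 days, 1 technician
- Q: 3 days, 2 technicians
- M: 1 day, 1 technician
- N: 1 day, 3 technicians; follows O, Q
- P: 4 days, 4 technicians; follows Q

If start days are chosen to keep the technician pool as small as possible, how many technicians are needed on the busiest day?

Early-start (O@1, Q@1, M@1, N@4, P@4) gives peak 7: d1:4  d2:3  d3:3  d4:7  d5:4  d6:4  d7:4  d8:0  d9:0  d10:0.
Shift P→5.
Schedule O@1, Q@1, M@1, N@4, P@5: d1:4  d2:3  d3:3  d4:3  d5:4  d6:4  d7:4  d8:4  d9:0  d10:0 — peak 4.

4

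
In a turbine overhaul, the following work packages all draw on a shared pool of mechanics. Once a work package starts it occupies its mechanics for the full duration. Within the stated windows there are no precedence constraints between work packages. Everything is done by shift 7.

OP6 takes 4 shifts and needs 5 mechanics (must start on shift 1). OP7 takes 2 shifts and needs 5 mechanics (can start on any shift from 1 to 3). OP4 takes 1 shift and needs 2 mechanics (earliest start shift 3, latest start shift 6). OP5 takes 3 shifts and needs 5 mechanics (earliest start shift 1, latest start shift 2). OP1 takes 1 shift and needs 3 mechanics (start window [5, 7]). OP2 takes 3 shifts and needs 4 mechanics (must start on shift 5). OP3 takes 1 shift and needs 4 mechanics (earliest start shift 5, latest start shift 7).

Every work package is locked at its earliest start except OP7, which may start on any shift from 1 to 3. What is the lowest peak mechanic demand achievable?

OP7@1: s1:15  s2:15  s3:12  s4:5  s5:11  s6:4  s7:4 → peak 15
OP7@2: s1:10  s2:15  s3:17  s4:5  s5:11  s6:4  s7:4 → peak 17
OP7@3: s1:10  s2:10  s3:17  s4:10  s5:11  s6:4  s7:4 → peak 17
Best is OP7@1, peak 15.

15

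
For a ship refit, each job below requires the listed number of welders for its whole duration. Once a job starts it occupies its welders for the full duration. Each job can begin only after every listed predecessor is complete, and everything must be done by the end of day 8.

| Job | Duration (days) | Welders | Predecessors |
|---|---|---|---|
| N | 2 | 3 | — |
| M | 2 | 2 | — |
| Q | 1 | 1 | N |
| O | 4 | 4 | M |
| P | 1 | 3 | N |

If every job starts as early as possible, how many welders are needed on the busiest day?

8

Early-start schedule: N@1, M@1, Q@3, O@3, P@3.
Load per day: day 1: 5, day 2: 5, day 3: 8, day 4: 4, day 5: 4, day 6: 4, day 7: 0, day 8: 0.
Peak is 8.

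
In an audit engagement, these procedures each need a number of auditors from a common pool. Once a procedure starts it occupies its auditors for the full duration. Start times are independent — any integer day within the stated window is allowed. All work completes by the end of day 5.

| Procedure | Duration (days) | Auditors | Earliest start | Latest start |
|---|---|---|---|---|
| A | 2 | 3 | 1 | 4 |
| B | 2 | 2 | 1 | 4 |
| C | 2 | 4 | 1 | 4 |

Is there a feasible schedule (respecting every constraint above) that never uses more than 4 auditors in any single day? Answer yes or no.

The minimum achievable peak is 5; 4 < 5, so no feasible schedule stays within the cap.

no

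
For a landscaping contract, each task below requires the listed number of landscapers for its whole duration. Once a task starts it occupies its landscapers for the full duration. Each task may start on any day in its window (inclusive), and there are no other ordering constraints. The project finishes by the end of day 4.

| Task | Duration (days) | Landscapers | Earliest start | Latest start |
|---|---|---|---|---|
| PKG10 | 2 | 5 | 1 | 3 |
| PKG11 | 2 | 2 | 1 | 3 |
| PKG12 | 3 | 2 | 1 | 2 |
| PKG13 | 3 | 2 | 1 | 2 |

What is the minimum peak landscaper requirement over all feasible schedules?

Early-start (PKG10@1, PKG11@1, PKG12@1, PKG13@1) gives peak 11: d1:11  d2:11  d3:4  d4:0.
Shift PKG11→3.
Schedule PKG10@1, PKG11@3, PKG12@1, PKG13@1: d1:9  d2:9  d3:6  d4:2 — peak 9.

9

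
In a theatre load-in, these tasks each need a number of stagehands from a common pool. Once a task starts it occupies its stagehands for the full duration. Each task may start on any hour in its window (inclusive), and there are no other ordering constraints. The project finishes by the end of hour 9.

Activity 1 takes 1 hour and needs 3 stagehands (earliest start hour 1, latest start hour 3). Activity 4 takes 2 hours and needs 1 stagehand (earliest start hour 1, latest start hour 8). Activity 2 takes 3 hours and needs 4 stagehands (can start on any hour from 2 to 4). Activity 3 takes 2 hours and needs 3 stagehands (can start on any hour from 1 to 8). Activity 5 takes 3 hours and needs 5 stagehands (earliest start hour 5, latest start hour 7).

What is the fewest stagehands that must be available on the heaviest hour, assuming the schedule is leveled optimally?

5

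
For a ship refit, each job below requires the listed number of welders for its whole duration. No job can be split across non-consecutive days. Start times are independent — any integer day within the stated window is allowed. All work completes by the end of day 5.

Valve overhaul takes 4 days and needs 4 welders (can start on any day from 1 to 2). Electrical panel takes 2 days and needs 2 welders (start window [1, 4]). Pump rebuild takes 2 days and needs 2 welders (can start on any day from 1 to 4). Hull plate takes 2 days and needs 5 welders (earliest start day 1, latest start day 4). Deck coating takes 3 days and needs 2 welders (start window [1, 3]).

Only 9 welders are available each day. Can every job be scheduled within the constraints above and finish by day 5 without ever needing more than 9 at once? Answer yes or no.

no

The minimum achievable peak is 10; 9 < 10, so no feasible schedule stays within the cap.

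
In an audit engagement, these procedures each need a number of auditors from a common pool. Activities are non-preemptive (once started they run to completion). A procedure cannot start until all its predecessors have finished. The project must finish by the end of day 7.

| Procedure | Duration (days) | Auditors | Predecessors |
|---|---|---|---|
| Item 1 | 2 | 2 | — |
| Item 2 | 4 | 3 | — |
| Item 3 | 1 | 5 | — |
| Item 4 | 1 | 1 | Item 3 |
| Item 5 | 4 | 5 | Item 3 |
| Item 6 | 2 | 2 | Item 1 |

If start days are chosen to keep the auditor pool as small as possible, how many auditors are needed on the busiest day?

8

Early-start (Item 1@1, Item 2@1, Item 3@1, Item 4@2, Item 5@2, Item 6@3) gives peak 11: d1:10  d2:11  d3:10  d4:10  d5:5  d6:0  d7:0.
Shift Item 3→3, Item 4→5, Item 5→4, Item 6→5.
Schedule Item 1@1, Item 2@1, Item 3@3, Item 4@5, Item 5@4, Item 6@5: d1:5  d2:5  d3:8  d4:8  d5:8  d6:7  d7:5 — peak 8.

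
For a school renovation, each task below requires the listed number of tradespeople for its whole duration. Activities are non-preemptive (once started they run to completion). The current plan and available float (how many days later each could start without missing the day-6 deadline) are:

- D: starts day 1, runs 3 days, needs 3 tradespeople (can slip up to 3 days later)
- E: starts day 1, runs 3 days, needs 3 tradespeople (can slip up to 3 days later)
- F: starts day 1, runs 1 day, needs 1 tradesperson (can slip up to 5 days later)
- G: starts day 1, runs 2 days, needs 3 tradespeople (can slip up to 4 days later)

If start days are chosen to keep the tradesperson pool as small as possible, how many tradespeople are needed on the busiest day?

Early-start (D@1, E@1, F@1, G@1) gives peak 10: d1:10  d2:9  d3:6  d4:0  d5:0  d6:0.
Shift F→4, G→4.
Schedule D@1, E@1, F@4, G@4: d1:6  d2:6  d3:6  d4:4  d5:3  d6:0 — peak 6.

6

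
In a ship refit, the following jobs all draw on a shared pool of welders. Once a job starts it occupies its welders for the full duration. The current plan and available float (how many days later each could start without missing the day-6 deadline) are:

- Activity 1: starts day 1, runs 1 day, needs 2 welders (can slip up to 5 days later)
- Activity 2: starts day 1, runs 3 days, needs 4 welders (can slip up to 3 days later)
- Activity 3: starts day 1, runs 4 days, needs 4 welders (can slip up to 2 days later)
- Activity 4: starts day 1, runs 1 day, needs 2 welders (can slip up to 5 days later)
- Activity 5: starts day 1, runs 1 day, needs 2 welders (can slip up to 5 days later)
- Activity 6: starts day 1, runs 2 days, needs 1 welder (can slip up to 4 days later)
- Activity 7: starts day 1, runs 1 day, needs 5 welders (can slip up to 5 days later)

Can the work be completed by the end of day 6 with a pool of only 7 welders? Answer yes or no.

no

The minimum achievable peak is 8; 7 < 8, so no feasible schedule stays within the cap.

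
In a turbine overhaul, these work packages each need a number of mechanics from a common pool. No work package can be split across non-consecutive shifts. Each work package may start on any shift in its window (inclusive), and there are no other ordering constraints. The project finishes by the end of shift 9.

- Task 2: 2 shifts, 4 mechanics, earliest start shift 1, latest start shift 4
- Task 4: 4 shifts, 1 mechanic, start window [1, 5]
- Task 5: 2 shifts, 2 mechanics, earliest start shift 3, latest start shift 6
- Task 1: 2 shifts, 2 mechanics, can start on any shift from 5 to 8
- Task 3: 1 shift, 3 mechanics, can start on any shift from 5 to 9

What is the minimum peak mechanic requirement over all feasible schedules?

4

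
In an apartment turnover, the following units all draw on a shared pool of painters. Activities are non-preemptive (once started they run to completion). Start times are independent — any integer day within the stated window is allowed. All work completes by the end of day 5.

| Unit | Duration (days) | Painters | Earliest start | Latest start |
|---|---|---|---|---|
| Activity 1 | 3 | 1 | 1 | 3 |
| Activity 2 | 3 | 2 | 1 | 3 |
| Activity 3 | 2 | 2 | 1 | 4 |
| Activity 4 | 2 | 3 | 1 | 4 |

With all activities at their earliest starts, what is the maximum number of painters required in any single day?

8

Early-start schedule: Activity 1@1, Activity 2@1, Activity 3@1, Activity 4@1.
Load per day: day 1: 8, day 2: 8, day 3: 3, day 4: 0, day 5: 0.
Peak is 8.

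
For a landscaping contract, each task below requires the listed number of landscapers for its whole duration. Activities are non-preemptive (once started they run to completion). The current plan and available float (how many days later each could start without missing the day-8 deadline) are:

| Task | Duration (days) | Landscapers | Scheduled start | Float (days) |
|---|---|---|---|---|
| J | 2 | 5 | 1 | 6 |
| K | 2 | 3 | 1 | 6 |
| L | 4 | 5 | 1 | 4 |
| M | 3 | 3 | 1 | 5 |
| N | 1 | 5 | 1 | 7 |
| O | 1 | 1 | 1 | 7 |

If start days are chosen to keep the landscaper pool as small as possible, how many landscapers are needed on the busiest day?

Early-start (J@1, K@1, L@1, M@1, N@1, O@1) gives peak 22: d1:22  d2:16  d3:8  d4:5  d5:0  d6:0  d7:0  d8:0.
Shift L→3, M→3, N→7, O→6.
Schedule J@1, K@1, L@3, M@3, N@7, O@6: d1:8  d2:8  d3:8  d4:8  d5:8  d6:6  d7:5  d8:0 — peak 8.

8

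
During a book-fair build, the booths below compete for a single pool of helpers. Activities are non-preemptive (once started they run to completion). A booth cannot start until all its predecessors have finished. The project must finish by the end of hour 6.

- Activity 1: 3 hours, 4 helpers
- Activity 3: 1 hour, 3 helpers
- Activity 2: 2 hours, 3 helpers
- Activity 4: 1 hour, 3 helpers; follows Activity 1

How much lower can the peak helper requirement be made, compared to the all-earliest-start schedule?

Early-start peak: h1:10  h2:7  h3:4  h4:3  h5:0  h6:0 ⇒ 10.
Leveled (Activity 1@1, Activity 3@4, Activity 2@4, Activity 4@5): h1:4  h2:4  h3:4  h4:6  h5:6  h6:0 ⇒ 6.
Reduction 10 − 6 = 4.

4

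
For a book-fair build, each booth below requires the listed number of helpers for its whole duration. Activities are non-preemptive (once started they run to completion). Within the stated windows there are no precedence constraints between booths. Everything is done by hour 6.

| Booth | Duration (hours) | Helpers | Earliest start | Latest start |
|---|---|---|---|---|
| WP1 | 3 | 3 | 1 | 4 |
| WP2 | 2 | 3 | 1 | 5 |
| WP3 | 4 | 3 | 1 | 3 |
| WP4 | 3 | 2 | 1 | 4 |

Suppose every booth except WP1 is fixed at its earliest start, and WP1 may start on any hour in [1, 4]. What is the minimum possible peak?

8

WP1@1: h1:11  h2:11  h3:8  h4:3  h5:0  h6:0 → peak 11
WP1@2: h1:8  h2:11  h3:8  h4:6  h5:0  h6:0 → peak 11
WP1@3: h1:8  h2:8  h3:8  h4:6  h5:3  h6:0 → peak 8
WP1@4: h1:8  h2:8  h3:5  h4:6  h5:3  h6:3 → peak 8
Best is WP1@3, peak 8.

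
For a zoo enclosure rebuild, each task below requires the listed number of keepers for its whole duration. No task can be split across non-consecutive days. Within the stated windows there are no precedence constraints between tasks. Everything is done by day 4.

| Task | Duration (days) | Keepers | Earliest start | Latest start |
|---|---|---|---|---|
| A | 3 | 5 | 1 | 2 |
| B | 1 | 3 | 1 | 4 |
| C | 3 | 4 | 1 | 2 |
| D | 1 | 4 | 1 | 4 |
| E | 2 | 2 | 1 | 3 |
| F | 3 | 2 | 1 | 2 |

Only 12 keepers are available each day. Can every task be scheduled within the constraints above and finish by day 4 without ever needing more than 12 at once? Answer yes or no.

no

The minimum achievable peak is 13; 12 < 13, so no feasible schedule stays within the cap.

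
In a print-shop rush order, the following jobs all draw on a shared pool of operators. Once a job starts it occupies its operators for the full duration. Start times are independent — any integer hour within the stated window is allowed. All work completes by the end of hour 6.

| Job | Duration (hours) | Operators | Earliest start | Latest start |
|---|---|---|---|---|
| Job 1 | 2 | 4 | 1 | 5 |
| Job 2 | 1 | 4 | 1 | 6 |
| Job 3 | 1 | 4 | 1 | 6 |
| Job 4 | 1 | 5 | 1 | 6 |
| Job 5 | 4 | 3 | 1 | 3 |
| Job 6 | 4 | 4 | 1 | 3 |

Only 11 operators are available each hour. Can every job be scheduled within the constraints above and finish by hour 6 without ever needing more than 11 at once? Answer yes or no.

yes

Schedule Job 1@1, Job 2@1, Job 3@2, Job 4@5, Job 5@1, Job 6@3: h1:11  h2:11  h3:7  h4:7  h5:9  h6:4 — peak 11 ≤ 11.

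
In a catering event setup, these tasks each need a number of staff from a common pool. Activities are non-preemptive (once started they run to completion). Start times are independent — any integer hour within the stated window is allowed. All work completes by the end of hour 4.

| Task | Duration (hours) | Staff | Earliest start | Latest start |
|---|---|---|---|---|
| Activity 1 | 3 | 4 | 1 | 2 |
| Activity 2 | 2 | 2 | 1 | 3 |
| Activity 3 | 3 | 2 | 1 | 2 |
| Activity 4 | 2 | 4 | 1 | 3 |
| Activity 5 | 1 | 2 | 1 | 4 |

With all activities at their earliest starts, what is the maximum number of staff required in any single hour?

Early-start schedule: Activity 1@1, Activity 2@1, Activity 3@1, Activity 4@1, Activity 5@1.
Load per hour: hour 1: 14, hour 2: 12, hour 3: 6, hour 4: 0.
Peak is 14.

14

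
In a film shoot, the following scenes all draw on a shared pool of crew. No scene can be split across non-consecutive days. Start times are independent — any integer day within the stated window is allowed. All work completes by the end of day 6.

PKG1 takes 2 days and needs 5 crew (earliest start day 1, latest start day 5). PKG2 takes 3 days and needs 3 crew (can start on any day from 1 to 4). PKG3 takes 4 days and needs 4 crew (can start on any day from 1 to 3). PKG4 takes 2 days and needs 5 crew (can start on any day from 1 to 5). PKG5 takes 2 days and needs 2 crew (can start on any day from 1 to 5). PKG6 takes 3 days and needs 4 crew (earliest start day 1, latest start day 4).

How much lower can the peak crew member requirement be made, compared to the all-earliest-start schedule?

Early-start peak: d1:23  d2:23  d3:11  d4:4  d5:0  d6:0 ⇒ 23.
Leveled (PKG1@1, PKG2@1, PKG3@1, PKG4@5, PKG5@3, PKG6@4): d1:12  d2:12  d3:9  d4:10  d5:9  d6:9 ⇒ 12.
Reduction 23 − 12 = 11.

11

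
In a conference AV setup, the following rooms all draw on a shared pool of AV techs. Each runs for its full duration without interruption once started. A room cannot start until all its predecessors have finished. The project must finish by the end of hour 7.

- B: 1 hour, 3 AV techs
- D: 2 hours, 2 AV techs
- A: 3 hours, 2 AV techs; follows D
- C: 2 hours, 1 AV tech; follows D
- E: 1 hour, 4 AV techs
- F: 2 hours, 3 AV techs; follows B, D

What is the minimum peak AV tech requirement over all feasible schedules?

5

Early-start (B@1, D@1, A@3, C@3, E@1, F@3) gives peak 9: h1:9  h2:2  h3:6  h4:6  h5:2  h6:0  h7:0.
Shift E→7, F→5.
Schedule B@1, D@1, A@3, C@3, E@7, F@5: h1:5  h2:2  h3:3  h4:3  h5:5  h6:3  h7:4 — peak 5.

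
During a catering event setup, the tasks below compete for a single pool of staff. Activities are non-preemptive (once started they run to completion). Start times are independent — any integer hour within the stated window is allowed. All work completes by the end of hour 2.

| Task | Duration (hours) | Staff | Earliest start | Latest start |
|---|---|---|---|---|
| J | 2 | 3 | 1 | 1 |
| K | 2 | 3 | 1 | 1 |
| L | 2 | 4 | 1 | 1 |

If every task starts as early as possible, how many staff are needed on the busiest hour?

10

Early-start schedule: J@1, K@1, L@1.
Load per hour: hour 1: 10, hour 2: 10.
Peak is 10.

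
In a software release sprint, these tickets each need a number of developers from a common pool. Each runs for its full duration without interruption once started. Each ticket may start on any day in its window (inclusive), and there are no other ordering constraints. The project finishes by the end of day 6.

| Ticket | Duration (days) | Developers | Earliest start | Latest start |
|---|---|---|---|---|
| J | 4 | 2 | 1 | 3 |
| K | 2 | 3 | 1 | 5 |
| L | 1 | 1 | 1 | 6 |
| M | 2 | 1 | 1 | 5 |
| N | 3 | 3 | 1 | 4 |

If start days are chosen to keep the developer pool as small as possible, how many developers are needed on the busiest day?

5

Early-start (J@1, K@1, L@1, M@1, N@1) gives peak 10: d1:10  d2:9  d3:5  d4:2  d5:0  d6:0.
Shift L→3, M→5, N→4.
Schedule J@1, K@1, L@3, M@5, N@4: d1:5  d2:5  d3:3  d4:5  d5:4  d6:4 — peak 5.
Total developer-days = 26 over 6 days ⇒ peak ≥ ⌈26/6⌉ = 5, so 5 is optimal.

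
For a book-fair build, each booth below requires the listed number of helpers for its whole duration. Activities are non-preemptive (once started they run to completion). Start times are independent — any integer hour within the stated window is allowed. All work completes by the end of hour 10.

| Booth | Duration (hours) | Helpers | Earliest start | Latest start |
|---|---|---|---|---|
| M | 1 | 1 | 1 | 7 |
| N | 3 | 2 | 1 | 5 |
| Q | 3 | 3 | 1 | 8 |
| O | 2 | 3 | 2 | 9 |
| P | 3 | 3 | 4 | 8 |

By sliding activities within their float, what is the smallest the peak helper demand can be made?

Early-start (M@1, N@1, Q@1, O@2, P@4) gives peak 8: h1:6  h2:8  h3:8  h4:3  h5:3  h6:3  h7:0  h8:0  h9:0  h10:0.
Shift Q→2, O→5, P→7.
Schedule M@1, N@1, Q@2, O@5, P@7: h1:3  h2:5  h3:5  h4:3  h5:3  h6:3  h7:3  h8:3  h9:3  h10:0 — peak 5.

5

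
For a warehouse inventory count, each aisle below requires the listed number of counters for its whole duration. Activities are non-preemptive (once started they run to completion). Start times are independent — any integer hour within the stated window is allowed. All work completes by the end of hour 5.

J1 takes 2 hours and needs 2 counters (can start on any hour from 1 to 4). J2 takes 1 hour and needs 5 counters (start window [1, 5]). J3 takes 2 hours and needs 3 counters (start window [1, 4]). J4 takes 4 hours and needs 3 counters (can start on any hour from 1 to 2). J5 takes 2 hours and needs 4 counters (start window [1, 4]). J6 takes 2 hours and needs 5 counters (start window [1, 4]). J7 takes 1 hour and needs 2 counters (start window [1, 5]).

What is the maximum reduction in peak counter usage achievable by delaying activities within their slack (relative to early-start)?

Early-start peak: h1:24  h2:17  h3:3  h4:3  h5:0 ⇒ 24.
Leveled (J1@1, J2@1, J3@4, J4@1, J5@4, J6@2, J7@3): h1:10  h2:10  h3:10  h4:10  h5:7 ⇒ 10.
Reduction 24 − 10 = 14.

14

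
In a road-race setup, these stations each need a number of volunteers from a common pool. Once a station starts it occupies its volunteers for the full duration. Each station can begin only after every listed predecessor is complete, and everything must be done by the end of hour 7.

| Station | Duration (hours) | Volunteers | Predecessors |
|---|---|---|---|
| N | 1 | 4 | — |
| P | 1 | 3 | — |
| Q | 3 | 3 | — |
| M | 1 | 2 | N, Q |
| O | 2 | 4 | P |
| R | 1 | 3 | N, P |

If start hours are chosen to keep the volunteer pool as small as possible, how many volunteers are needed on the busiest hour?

Early-start (N@1, P@1, Q@1, M@4, O@2, R@2) gives peak 10: h1:10  h2:10  h3:7  h4:2  h5:0  h6:0  h7:0.
Shift P→2, Q→2, M→5, O→5, R→3.
Schedule N@1, P@2, Q@2, M@5, O@5, R@3: h1:4  h2:6  h3:6  h4:3  h5:6  h6:4  h7:0 — peak 6.

6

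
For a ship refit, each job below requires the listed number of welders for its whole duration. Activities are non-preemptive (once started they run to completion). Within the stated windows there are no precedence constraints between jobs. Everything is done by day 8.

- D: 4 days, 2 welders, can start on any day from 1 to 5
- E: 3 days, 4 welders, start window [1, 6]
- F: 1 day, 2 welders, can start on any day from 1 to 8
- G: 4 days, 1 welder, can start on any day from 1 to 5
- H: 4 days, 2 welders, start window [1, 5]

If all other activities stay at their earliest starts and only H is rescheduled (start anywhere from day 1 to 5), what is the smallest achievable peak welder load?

H@1: d1:11  d2:9  d3:9  d4:5  d5:0  d6:0  d7:0  d8:0 → peak 11
H@2: d1:9  d2:9  d3:9  d4:5  d5:2  d6:0  d7:0  d8:0 → peak 9
H@3: d1:9  d2:7  d3:9  d4:5  d5:2  d6:2  d7:0  d8:0 → peak 9
H@4: d1:9  d2:7  d3:7  d4:5  d5:2  d6:2  d7:2  d8:0 → peak 9
H@5: d1:9  d2:7  d3:7  d4:3  d5:2  d6:2  d7:2  d8:2 → peak 9
Best is H@2, peak 9.

9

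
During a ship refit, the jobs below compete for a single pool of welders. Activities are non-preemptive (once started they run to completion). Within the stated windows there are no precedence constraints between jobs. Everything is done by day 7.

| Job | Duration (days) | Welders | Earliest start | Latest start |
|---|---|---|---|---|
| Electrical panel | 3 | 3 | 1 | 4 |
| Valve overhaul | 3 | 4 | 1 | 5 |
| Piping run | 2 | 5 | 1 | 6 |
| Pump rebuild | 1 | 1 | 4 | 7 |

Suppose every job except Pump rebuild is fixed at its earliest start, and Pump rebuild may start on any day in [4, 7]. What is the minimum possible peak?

12

Pump rebuild@4: d1:12  d2:12  d3:7  d4:1  d5:0  d6:0  d7:0 → peak 12
Pump rebuild@5: d1:12  d2:12  d3:7  d4:0  d5:1  d6:0  d7:0 → peak 12
Pump rebuild@6: d1:12  d2:12  d3:7  d4:0  d5:0  d6:1  d7:0 → peak 12
Pump rebuild@7: d1:12  d2:12  d3:7  d4:0  d5:0  d6:0  d7:1 → peak 12
Best is Pump rebuild@4, peak 12.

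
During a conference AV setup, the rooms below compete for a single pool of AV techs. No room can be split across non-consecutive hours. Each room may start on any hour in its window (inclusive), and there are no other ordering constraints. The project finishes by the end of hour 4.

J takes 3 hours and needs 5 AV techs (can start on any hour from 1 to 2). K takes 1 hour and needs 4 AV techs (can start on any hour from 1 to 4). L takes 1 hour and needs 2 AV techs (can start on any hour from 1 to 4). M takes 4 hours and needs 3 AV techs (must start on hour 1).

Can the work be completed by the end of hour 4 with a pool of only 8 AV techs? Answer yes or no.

Total AV tech-hours = 33; over 4 hours the average is 33/4 > 8, so some hour must exceed 8.

no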